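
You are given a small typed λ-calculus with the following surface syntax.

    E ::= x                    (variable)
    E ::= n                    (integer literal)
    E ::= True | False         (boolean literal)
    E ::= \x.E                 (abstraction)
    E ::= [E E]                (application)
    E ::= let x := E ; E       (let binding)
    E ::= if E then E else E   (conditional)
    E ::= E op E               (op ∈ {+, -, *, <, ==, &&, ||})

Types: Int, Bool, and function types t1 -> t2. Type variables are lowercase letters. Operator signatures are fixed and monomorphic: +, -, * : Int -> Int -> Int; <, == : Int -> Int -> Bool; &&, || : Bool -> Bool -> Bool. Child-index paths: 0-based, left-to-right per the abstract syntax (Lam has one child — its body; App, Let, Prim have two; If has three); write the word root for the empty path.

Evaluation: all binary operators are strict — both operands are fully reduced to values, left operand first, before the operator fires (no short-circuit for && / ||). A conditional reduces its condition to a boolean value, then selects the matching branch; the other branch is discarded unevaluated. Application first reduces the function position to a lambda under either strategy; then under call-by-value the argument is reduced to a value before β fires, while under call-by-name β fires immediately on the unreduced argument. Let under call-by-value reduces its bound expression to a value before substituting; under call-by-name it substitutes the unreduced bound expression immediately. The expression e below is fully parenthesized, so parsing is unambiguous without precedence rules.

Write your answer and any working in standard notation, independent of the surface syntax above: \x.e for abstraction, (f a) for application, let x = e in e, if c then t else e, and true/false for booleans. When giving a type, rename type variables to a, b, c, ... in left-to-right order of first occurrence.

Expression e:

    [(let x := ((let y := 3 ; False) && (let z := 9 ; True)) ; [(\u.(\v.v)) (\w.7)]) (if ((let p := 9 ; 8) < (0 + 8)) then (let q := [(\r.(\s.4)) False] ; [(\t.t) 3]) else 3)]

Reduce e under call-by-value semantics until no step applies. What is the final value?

Answer: 3

Derivation:
step 0: ((let x = ((let y = 3 in false) && (let z = 9 in true)) in ((\u.(\v.v)) (\w.7))) (if ((let p = 9 in 8) < (0 + 8)) then (let q = ((\r.(\s.4)) false) in ((\t.t) 3)) else 3))
step 1: [let@0.0.0] ((let x = (false && (let z = 9 in true)) in ((\u.(\v.v)) (\w.7))) (if ((let p = 9 in 8) < (0 + 8)) then (let q = ((\r.(\s.4)) false) in ((\t.t) 3)) else 3))
step 2: [let@0.0.1] ((let x = (false && true) in ((\u.(\v.v)) (\w.7))) (if ((let p = 9 in 8) < (0 + 8)) then (let q = ((\r.(\s.4)) false) in ((\t.t) 3)) else 3))
step 3: [delta@0.0] ((let x = false in ((\u.(\v.v)) (\w.7))) (if ((let p = 9 in 8) < (0 + 8)) then (let q = ((\r.(\s.4)) false) in ((\t.t) 3)) else 3))
step 4: [let@0] (((\u.(\v.v)) (\w.7)) (if ((let p = 9 in 8) < (0 + 8)) then (let q = ((\r.(\s.4)) false) in ((\t.t) 3)) else 3))
step 5: [beta@0] ((\v.v) (if ((let p = 9 in 8) < (0 + 8)) then (let q = ((\r.(\s.4)) false) in ((\t.t) 3)) else 3))
step 6: [let@1.0.0] ((\v.v) (if (8 < (0 + 8)) then (let q = ((\r.(\s.4)) false) in ((\t.t) 3)) else 3))
step 7: [delta@1.0.1] ((\v.v) (if (8 < 8) then (let q = ((\r.(\s.4)) false) in ((\t.t) 3)) else 3))
step 8: [delta@1.0] ((\v.v) (if false then (let q = ((\r.(\s.4)) false) in ((\t.t) 3)) else 3))
step 9: [if@1] ((\v.v) 3)
step 10: [beta@root] 3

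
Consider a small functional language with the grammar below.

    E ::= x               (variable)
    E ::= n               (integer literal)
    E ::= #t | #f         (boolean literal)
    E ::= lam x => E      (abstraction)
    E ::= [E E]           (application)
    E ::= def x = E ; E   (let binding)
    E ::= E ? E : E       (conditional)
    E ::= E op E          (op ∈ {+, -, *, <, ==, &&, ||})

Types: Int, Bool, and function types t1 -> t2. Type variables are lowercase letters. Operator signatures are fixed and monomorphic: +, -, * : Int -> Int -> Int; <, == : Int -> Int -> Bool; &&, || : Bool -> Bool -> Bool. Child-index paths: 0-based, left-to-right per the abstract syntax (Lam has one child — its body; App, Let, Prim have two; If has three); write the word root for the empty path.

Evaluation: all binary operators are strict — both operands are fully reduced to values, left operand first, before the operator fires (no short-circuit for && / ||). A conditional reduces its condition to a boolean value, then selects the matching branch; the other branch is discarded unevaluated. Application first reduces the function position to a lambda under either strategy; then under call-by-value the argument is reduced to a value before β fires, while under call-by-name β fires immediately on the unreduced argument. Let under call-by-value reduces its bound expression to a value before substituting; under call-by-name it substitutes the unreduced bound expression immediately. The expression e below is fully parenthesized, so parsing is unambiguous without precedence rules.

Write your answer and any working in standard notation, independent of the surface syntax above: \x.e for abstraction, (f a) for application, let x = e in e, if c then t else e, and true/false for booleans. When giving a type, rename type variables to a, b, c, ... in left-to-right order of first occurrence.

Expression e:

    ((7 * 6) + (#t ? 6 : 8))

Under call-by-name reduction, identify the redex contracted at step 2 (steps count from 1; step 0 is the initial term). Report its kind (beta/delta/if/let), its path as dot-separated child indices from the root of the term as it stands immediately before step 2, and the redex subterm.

Answer: if at 1 : (if true then 6 else 8)

Working:
step 0: ((7 * 6) + (if true then 6 else 8))
step 1: [delta@0] (42 + (if true then 6 else 8))
step 2: [if@1] (42 + 6)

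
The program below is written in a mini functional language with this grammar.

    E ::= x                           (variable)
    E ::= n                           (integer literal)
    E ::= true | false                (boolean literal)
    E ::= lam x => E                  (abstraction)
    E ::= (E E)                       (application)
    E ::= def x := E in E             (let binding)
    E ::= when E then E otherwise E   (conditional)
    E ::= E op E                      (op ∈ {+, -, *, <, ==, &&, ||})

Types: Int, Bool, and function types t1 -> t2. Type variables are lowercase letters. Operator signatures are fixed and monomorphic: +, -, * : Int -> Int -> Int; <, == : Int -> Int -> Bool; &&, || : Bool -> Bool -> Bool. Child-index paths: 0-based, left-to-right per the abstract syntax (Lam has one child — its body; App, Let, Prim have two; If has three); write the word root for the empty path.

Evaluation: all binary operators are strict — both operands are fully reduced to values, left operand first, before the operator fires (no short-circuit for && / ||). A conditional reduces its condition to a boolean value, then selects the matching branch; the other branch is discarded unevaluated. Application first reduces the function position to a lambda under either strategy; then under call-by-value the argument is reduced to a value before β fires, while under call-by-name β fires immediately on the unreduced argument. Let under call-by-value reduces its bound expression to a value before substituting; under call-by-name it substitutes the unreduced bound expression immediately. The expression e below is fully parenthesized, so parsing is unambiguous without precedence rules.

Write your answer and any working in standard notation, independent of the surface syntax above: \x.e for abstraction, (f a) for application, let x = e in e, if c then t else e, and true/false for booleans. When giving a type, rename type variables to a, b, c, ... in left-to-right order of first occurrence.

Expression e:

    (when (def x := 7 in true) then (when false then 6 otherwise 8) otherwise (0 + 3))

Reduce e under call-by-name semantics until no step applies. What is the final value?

Answer: 8

Derivation:
step 0: (if (let x = 7 in true) then (if false then 6 else 8) else (0 + 3))
step 1: [let@0] (if true then (if false then 6 else 8) else (0 + 3))
step 2: [if@root] (if false then 6 else 8)
step 3: [if@root] 8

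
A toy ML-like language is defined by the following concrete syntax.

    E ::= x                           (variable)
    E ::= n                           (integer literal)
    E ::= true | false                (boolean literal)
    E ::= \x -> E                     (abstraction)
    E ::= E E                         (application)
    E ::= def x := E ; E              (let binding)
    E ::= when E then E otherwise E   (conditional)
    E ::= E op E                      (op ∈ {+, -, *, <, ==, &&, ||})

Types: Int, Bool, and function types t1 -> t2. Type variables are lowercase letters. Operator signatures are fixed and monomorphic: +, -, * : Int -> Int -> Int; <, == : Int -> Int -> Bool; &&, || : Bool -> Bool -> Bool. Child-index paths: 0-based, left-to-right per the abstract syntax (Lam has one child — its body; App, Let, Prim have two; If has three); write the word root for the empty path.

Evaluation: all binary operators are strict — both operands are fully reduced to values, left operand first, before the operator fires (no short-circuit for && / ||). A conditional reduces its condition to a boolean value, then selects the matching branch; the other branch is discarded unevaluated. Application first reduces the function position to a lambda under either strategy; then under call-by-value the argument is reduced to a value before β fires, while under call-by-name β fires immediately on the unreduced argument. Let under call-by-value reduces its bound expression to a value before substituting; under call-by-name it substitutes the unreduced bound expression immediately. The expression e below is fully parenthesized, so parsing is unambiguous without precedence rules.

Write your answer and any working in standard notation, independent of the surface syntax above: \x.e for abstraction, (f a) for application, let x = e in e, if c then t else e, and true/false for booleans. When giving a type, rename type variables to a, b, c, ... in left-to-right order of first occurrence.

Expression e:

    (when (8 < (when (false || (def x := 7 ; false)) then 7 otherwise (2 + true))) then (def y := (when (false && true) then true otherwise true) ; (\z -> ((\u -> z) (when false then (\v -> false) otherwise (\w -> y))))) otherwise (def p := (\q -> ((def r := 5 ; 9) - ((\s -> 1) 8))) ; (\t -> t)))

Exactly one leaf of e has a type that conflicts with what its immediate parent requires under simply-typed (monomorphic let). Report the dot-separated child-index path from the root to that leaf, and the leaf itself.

Working:
  unify Int ~ Int
  unify Bool ~ Bool
let x : Int
  unify Bool ~ Bool
  unify Bool ~ Bool
  unify Int ~ Int
  unify Bool ~ Int
  FAIL: mismatch Bool ~ Int

Answer: 0.1.2.1 : true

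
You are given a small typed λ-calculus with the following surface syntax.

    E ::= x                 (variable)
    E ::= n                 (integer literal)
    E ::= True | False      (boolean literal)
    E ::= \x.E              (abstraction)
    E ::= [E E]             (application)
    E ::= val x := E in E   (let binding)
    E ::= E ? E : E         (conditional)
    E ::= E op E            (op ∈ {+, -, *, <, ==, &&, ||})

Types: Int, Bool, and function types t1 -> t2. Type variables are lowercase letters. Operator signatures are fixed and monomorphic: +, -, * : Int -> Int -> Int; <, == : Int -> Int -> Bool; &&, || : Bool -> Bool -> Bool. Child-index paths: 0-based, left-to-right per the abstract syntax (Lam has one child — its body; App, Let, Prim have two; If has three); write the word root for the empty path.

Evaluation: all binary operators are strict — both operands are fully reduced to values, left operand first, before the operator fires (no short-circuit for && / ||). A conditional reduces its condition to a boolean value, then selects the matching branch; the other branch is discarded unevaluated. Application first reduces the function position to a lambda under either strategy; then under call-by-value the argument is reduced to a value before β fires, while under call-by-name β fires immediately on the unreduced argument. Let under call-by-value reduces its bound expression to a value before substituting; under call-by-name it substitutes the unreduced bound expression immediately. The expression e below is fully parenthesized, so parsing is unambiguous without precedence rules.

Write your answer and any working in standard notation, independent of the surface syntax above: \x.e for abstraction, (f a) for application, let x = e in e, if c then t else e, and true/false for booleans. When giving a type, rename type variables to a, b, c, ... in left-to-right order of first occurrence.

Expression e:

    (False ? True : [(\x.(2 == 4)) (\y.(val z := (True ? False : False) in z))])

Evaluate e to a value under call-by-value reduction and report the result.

Answer: false

Derivation:
step 0: (if false then true else ((\x.(2 == 4)) (\y.(let z = (if true then false else false) in z))))
step 1: [if@root] ((\x.(2 == 4)) (\y.(let z = (if true then false else false) in z)))
step 2: [beta@root] (2 == 4)
step 3: [delta@root] false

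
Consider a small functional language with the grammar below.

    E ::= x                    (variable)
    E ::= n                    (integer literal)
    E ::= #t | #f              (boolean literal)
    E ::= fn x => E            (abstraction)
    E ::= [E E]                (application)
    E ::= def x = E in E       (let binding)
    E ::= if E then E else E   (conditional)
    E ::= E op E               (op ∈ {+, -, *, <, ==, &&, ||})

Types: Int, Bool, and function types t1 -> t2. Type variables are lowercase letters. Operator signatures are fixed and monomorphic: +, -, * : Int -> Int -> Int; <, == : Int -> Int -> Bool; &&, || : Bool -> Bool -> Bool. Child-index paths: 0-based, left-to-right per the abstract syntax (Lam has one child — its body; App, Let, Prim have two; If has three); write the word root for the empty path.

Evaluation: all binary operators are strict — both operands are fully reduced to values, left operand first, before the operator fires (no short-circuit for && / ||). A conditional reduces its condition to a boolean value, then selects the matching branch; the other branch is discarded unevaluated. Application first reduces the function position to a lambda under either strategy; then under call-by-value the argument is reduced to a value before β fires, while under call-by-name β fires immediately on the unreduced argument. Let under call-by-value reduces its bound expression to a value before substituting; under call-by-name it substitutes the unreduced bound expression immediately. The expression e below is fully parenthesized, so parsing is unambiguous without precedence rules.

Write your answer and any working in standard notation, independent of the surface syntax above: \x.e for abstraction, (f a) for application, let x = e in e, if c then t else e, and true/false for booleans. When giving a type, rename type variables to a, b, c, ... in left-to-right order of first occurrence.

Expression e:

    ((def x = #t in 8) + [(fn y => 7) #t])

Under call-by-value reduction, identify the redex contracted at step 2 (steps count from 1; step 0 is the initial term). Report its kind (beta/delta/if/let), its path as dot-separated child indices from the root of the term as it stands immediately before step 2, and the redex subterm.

Trace:
step 0: ((let x = true in 8) + ((\y.7) true))
step 1: [let@0] (8 + ((\y.7) true))
step 2: [beta@1] (8 + 7)

Answer: beta at 1 : ((\y.7) true)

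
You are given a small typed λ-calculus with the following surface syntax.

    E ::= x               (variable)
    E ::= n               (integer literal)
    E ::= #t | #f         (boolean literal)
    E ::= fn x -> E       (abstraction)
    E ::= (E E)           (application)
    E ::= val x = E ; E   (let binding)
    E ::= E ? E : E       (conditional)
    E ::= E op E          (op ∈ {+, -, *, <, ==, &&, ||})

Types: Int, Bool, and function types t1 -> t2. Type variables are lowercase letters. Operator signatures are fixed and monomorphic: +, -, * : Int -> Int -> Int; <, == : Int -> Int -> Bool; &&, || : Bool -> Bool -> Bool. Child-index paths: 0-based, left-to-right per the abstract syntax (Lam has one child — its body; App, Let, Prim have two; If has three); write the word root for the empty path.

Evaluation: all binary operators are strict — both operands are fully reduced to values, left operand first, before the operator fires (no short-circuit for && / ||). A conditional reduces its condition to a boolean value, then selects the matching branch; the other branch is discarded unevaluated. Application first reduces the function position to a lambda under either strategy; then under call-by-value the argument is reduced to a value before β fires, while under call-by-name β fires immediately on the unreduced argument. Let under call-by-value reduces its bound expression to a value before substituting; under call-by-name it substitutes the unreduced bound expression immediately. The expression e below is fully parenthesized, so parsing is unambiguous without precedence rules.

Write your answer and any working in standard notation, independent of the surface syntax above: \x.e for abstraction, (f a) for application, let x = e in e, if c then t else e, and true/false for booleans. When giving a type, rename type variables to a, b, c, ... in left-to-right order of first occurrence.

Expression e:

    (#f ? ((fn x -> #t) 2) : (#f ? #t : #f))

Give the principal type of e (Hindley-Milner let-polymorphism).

Answer: Bool

Derivation:
  unify Bool ~ Bool
\x._ : a -> Bool
  unify a -> Bool ~ Int -> b
  unify a ~ Int
  unify Bool ~ b
_ _ : Bool
  unify Bool ~ Bool
  unify Bool ~ Bool
  unify Bool ~ Bool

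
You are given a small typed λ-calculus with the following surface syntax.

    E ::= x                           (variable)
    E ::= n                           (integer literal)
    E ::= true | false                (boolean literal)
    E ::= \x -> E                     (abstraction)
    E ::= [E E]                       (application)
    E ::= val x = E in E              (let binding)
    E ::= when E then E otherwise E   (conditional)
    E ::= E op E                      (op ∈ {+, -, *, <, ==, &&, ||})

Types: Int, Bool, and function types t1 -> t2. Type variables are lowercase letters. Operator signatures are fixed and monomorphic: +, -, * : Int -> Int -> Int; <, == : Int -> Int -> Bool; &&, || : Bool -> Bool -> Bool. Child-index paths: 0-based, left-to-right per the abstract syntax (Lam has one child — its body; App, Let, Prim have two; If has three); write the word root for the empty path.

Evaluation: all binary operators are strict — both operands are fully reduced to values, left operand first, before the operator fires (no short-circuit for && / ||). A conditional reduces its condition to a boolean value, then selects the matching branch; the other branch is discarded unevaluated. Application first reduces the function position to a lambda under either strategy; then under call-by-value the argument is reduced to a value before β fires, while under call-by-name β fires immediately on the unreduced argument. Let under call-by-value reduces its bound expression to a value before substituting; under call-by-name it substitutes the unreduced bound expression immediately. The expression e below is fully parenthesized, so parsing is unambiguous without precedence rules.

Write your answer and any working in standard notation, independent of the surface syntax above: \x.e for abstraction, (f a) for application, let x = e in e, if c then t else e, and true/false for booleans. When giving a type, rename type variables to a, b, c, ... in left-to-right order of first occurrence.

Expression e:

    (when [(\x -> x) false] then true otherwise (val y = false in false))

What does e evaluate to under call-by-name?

Answer: false

Derivation:
step 0: (if ((\x.x) false) then true else (let y = false in false))
step 1: [beta@0] (if false then true else (let y = false in false))
step 2: [if@root] (let y = false in false)
step 3: [let@root] false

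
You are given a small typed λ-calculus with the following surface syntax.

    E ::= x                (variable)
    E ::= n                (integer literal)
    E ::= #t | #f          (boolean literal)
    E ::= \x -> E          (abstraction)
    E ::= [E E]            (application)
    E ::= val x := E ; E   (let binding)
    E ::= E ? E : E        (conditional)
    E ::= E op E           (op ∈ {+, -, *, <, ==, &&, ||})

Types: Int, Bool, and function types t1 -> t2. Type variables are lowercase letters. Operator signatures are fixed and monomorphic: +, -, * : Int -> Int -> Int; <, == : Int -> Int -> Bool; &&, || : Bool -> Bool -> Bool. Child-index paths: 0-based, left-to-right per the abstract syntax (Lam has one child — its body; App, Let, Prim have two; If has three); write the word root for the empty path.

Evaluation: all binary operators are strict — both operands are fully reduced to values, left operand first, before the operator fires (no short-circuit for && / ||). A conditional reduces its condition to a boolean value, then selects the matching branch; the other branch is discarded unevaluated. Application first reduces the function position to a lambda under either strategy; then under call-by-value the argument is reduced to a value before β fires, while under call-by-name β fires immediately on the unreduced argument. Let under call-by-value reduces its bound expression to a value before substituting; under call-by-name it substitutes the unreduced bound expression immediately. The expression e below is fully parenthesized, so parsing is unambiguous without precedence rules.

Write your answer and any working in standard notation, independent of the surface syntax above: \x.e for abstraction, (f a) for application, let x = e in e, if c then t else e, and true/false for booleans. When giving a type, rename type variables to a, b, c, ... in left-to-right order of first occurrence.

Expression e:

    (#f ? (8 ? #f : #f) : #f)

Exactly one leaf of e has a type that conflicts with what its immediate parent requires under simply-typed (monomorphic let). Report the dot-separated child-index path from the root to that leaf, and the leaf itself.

Answer: 1.0 : 8

Working:
  unify Bool ~ Bool
  unify Int ~ Bool
  FAIL: mismatch Int ~ Bool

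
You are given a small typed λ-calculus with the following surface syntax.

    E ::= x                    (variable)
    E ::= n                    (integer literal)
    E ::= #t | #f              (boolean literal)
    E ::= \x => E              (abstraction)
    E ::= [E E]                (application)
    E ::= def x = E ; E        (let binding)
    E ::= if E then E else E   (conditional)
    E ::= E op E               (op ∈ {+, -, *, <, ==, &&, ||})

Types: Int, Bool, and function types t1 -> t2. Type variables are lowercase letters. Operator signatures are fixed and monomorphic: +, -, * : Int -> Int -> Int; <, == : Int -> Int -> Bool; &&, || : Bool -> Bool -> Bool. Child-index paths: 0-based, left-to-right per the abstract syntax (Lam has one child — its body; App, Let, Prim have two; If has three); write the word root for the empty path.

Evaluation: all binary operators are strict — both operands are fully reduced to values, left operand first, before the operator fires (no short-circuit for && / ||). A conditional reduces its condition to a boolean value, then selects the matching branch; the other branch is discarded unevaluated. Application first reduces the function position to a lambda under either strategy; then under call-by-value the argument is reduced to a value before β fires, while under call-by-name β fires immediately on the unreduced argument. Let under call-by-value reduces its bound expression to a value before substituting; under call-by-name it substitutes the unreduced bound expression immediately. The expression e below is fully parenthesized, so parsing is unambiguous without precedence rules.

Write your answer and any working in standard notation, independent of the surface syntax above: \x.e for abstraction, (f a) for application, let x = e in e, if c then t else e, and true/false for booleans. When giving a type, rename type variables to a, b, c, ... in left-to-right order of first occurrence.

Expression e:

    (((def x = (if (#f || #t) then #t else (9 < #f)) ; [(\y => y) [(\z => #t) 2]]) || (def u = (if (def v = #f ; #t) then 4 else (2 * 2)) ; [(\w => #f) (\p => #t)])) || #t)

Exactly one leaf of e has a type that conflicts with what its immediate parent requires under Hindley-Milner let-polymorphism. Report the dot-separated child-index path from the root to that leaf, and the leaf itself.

Answer: 0.0.0.2.1 : false

Derivation:
  unify Bool ~ Bool
  unify Bool ~ Bool
  unify Bool ~ Bool
  unify Int ~ Int
  unify Bool ~ Int
  FAIL: mismatch Bool ~ Int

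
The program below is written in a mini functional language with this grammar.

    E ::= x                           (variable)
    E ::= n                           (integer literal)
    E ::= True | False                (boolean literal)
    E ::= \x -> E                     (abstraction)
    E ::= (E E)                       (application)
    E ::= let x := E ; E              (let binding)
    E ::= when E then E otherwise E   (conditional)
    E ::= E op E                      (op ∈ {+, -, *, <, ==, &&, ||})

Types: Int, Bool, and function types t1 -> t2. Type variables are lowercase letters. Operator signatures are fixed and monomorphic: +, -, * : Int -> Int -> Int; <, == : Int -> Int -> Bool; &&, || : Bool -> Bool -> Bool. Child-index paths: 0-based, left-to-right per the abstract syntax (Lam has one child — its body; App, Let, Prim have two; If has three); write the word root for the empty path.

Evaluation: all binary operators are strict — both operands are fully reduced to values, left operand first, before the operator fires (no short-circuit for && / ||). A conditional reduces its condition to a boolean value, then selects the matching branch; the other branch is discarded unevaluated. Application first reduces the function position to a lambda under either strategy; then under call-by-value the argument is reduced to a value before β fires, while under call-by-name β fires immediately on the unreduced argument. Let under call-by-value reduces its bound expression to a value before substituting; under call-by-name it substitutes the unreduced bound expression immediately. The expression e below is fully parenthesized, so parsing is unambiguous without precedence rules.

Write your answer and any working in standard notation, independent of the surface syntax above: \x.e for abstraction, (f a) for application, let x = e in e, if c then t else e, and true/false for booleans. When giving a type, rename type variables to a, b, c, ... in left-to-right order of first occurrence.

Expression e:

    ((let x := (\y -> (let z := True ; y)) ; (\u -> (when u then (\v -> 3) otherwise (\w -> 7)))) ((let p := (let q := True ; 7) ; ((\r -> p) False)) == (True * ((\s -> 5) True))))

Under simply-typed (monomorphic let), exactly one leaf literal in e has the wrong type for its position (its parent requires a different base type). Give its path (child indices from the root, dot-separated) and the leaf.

Trace:
let z : Bool
y : a
\y._ : a -> a
let x : a -> a
u : b
  unify b ~ Bool
\v._ : c -> Int
\w._ : d -> Int
  unify c -> Int ~ d -> Int
  unify c ~ d
  unify Int ~ Int
\u._ : Bool -> d -> Int
let q : Bool
let p : Int
p : Int
\r._ : e -> Int
  unify e -> Int ~ Bool -> f
  unify e ~ Bool
  unify Int ~ f
_ _ : Int
  unify Int ~ Int
  unify Bool ~ Int
  FAIL: mismatch Bool ~ Int

Answer: 1.1.0 : true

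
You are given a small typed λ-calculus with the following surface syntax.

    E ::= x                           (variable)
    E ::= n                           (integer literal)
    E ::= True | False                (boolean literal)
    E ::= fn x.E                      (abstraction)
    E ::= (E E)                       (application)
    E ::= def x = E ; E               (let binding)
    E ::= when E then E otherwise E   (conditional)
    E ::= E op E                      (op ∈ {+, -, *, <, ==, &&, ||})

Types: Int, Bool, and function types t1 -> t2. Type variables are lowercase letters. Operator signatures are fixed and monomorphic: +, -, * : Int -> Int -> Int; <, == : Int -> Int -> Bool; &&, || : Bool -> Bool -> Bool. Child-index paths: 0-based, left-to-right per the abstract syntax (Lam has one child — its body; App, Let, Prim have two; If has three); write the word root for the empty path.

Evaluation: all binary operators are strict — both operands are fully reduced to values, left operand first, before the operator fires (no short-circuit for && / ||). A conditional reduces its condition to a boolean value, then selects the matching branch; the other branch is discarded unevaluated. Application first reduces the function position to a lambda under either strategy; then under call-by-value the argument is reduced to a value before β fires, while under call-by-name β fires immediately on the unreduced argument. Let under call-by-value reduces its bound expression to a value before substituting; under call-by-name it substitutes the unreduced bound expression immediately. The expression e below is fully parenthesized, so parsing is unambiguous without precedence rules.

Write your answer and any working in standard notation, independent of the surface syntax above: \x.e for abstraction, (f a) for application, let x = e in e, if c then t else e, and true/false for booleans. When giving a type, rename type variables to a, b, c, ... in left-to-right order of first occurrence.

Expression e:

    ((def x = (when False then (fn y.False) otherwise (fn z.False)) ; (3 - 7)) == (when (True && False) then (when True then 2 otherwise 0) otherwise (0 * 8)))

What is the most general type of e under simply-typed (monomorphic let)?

Answer: Bool

Working:
  unify Bool ~ Bool
\y._ : a -> Bool
\z._ : b -> Bool
  unify a -> Bool ~ b -> Bool
  unify a ~ b
  unify Bool ~ Bool
let x : b -> Bool
  unify Int ~ Int
  unify Int ~ Int
  unify Int ~ Int
  unify Bool ~ Bool
  unify Bool ~ Bool
  unify Bool ~ Bool
  unify Bool ~ Bool
  unify Int ~ Int
  unify Int ~ Int
  unify Int ~ Int
  unify Int ~ Int
  unify Int ~ Int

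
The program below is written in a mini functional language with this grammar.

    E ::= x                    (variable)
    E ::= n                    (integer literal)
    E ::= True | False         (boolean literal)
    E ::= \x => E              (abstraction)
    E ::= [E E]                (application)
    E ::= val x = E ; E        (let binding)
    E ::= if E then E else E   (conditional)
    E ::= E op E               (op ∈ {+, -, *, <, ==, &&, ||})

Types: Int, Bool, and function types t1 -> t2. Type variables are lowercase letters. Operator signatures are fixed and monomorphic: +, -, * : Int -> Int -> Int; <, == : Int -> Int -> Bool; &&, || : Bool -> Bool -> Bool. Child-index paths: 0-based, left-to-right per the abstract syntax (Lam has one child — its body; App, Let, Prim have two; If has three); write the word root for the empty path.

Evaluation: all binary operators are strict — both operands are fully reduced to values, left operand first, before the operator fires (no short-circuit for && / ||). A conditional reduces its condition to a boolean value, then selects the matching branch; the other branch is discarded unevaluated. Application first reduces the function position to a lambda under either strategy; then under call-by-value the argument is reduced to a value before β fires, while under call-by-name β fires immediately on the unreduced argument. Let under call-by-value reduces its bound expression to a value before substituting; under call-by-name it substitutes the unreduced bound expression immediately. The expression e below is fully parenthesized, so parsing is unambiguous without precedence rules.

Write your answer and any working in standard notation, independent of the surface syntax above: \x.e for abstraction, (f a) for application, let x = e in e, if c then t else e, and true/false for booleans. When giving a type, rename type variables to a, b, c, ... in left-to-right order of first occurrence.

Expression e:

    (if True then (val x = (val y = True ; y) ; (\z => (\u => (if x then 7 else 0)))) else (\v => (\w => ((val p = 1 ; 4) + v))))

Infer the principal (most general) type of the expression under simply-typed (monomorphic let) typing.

Trace:
  unify Bool ~ Bool
let y : Bool
y : Bool
let x : Bool
x : Bool
  unify Bool ~ Bool
  unify Int ~ Int
\u._ : b -> Int
\z._ : a -> b -> Int
let p : Int
  unify Int ~ Int
v : c
  unify c ~ Int
\w._ : d -> Int
\v._ : Int -> d -> Int
  unify a -> b -> Int ~ Int -> d -> Int
  unify a ~ Int
  unify b -> Int ~ d -> Int
  unify b ~ d
  unify Int ~ Int

Answer: Int -> a -> Int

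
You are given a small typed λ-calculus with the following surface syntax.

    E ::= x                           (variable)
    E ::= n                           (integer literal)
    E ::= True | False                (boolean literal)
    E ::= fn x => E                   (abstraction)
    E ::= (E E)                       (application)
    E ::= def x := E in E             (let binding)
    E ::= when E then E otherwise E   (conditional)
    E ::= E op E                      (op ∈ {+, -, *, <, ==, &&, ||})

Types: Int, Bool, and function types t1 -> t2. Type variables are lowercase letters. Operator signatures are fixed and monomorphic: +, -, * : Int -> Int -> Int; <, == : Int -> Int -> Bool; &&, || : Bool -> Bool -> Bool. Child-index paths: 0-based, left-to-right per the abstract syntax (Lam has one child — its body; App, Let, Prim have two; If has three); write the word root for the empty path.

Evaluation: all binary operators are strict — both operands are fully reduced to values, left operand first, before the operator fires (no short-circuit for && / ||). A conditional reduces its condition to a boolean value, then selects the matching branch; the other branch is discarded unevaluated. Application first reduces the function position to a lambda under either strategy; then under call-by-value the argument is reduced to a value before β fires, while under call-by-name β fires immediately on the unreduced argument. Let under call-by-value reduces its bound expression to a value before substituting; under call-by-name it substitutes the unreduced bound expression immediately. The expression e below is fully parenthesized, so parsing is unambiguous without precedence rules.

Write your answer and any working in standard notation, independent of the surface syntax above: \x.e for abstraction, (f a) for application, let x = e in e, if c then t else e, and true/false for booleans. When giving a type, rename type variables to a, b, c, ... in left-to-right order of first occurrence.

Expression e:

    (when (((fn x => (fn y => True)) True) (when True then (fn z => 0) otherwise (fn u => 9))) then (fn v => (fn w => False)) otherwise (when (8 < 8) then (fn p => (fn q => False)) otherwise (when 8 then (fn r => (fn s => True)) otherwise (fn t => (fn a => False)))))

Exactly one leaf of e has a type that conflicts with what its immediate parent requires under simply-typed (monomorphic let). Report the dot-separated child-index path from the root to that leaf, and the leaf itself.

Answer: 2.2.0 : 8

Trace:
\y._ : b -> Bool
\x._ : a -> b -> Bool
  unify a -> b -> Bool ~ Bool -> c
  unify a ~ Bool
  unify b -> Bool ~ c
_ _ : b -> Bool
  unify Bool ~ Bool
\z._ : d -> Int
\u._ : e -> Int
  unify d -> Int ~ e -> Int
  unify d ~ e
  unify Int ~ Int
  unify b -> Bool ~ (e -> Int) -> f
  unify b ~ e -> Int
  unify Bool ~ f
_ _ : Bool
  unify Bool ~ Bool
\w._ : h -> Bool
\v._ : g -> h -> Bool
  unify Int ~ Int
  unify Int ~ Int
  unify Bool ~ Bool
\q._ : j -> Bool
\p._ : i -> j -> Bool
  unify Int ~ Bool
  FAIL: mismatch Int ~ Bool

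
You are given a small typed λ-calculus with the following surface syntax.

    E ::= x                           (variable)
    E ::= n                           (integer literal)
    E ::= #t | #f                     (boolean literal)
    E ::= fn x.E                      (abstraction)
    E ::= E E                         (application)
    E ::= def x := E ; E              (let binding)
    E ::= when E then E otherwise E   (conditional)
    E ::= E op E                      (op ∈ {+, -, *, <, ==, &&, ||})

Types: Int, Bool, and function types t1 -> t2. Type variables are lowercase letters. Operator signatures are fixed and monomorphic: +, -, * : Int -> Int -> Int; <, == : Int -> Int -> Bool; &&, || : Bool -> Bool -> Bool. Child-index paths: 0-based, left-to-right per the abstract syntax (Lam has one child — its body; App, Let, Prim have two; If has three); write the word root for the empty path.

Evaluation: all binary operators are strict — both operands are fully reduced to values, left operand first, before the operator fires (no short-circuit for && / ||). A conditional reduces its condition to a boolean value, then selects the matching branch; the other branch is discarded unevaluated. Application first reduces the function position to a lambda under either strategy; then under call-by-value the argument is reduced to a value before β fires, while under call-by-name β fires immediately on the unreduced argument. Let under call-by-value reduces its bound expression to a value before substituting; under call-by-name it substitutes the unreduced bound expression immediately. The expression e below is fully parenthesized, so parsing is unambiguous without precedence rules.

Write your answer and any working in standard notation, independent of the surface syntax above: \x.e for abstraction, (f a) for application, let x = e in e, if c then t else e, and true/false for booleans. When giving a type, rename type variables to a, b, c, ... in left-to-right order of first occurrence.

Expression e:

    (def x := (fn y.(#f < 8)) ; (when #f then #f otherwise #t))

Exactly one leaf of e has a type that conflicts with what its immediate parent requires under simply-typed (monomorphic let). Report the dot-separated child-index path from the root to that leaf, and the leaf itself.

Answer: 0.0.0 : false

Derivation:
  unify Bool ~ Int
  FAIL: mismatch Bool ~ Int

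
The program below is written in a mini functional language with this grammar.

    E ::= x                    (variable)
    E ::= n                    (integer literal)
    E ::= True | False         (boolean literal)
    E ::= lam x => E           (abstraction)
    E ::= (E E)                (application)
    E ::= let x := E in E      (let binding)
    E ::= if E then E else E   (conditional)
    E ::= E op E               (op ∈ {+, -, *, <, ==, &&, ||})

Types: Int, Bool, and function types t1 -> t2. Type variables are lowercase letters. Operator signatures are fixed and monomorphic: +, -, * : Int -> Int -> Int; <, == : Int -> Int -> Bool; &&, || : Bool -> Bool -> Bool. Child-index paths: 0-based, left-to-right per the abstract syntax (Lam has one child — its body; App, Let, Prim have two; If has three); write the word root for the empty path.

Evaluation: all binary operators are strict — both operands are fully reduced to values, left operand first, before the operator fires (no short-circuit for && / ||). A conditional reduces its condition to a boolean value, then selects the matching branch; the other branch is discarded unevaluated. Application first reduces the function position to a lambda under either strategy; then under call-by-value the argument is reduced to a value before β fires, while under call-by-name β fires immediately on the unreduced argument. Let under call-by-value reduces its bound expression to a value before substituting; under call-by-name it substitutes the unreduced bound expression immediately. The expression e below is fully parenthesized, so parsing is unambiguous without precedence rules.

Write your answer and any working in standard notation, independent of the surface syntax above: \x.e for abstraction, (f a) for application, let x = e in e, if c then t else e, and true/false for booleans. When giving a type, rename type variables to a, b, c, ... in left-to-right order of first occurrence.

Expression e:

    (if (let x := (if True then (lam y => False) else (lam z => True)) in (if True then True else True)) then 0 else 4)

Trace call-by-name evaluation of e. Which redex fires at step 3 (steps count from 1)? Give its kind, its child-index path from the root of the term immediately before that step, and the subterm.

Answer: if at root : (if true then 0 else 4)

Working:
step 0: (if (let x = (if true then (\y.false) else (\z.true)) in (if true then true else true)) then 0 else 4)
step 1: [let@0] (if (if true then true else true) then 0 else 4)
step 2: [if@0] (if true then 0 else 4)
step 3: [if@root] 0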